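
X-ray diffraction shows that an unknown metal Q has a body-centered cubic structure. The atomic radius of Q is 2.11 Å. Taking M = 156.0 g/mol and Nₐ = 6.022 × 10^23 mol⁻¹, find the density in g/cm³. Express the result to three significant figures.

In a BCC lattice, atoms touch along the body diagonal, so √3·a = 4r, giving a = 4.873 Å = 4.873 × 10^-8 cm.
With Z = 2, ρ = Z·M/(N_A·a³) = 2 × 156.0 / (6.022 × 10²³ × 1.157 × 10^-22) = 4.478 g/cm³.

4.48 g/cm³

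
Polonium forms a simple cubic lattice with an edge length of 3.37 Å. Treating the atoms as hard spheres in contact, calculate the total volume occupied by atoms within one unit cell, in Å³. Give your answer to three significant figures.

In a simple cubic lattice atoms touch along the cell edge, so a = 2r, so r = 0.5000a = 1.685 Å.
V_atoms = Z × (4/3)πr³ = 1 × (4/3)π × (1.685)³ = 20.0 Å³.

20.0 Å³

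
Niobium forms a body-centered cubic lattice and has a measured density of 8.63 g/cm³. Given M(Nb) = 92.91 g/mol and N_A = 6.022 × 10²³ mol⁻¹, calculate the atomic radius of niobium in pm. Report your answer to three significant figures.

143 pm

For a BCC cell (Z = 2), a³ = Z·M/(N_A·ρ) = 2 × 92.91 / (6.022 × 10²³ × 8.630) = 3.576 × 10^-23 cm³, so a = 3.294 × 10^-8 cm = 329.4 pm.
Atoms touch along the body diagonal, so √3·a = 4r, so r = 0.4330 × a = 143 pm.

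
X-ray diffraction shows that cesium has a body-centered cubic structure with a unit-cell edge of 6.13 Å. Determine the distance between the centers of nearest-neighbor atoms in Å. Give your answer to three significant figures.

In a BCC structure, atoms touch along the body diagonal, so √3·a = 4r; the nearest-neighbor distance equals 2r = 0.8660·a.
d = 0.8660 × 6.13 = 5.31 Å.

5.31 Å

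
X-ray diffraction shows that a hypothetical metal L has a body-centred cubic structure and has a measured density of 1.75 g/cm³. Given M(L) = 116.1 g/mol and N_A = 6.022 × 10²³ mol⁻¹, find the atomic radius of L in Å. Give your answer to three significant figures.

For a BCC cell (Z = 2), a³ = Z·M/(N_A·ρ) = 2 × 116.1 / (6.022 × 10²³ × 1.750) = 2.203 × 10^-22 cm³, so a = 6.040 × 10^-8 cm = 6.040 Å.
Atoms touch along the body diagonal, so √3·a = 4r, so r = 0.4330 × a = 2.62 Å.

2.62 Å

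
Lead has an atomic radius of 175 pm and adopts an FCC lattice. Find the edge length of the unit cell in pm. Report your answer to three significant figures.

495 pm

In an FCC lattice, atoms touch along the face diagonal, so √2·a = 4r.
a = 4r/√2 = 4 × 175 / 1.4142 = 495 pm.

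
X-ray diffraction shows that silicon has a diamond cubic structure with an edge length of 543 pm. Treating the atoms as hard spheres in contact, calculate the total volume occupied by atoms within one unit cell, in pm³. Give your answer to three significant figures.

5.44 × 10^7 pm³

In a diamond cubic lattice nearest neighbors lie along the body diagonal with √3·a = 8r, so r = 0.2165a = 117.6 pm.
V_atoms = Z × (4/3)πr³ = 8 × (4/3)π × (117.6)³ = 5.44 × 10^7 pm³.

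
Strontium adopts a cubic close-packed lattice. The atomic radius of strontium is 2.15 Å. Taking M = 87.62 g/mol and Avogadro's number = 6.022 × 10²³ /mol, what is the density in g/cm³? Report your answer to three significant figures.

In an FCC lattice, atoms touch along the face diagonal, so √2·a = 4r, giving a = 6.081 Å = 6.081 × 10^-8 cm.
With Z = 4, ρ = Z·M/(N_A·a³) = 4 × 87.62 / (6.022 × 10²³ × 2.249 × 10^-22) = 2.588 g/cm³.

2.59 g/cm³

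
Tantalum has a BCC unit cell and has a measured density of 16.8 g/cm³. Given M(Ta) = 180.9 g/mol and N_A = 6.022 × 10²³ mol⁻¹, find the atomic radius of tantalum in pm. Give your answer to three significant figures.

For a BCC cell (Z = 2), a³ = Z·M/(N_A·ρ) = 2 × 180.9 / (6.022 × 10²³ × 16.80) = 3.576 × 10^-23 cm³, so a = 3.295 × 10^-8 cm = 329.5 pm.
Atoms touch along the body diagonal, so √3·a = 4r, so r = 0.4330 × a = 143 pm.

143 pm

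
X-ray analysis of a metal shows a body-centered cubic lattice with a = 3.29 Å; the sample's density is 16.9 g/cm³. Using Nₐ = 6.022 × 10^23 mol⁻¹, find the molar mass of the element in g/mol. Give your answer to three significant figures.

181 g/mol

A BCC cell has Z = 2 atoms; a = 3.290 × 10^-8 cm.
M = ρ·N_A·a³/Z = 16.9 × 6.022 × 10²³ × 3.561 × 10^-23 / 2 = 181 g/mol.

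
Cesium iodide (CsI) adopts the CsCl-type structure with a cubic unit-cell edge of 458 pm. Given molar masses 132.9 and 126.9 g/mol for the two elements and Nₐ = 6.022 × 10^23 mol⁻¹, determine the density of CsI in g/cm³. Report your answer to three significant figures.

4.49 g/cm³

The CsCl-type structure contains Z = 1 formula unit per cell; M(CsI) = 132.9 + 126.9 = 259.8 g/mol.
a³ = (4.580 × 10^-8 cm)³ = 9.607 × 10^-23 cm³.
ρ = 1 × 259.8 / (6.022 × 10²³ × 9.607 × 10^-23) = 4.491 g/cm³.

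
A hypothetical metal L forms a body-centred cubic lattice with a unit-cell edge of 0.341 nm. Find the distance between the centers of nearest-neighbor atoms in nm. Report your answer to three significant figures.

0.295 nm

In a BCC structure, atoms touch along the body diagonal, so √3·a = 4r; the nearest-neighbor distance equals 2r = 0.8660·a.
d = 0.8660 × 0.341 = 0.295 nm.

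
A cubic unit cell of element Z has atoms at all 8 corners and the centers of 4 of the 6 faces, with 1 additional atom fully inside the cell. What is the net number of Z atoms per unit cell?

Corner atoms are shared by 8 cells (1/8 each), face atoms by 2 (1/2 each), interior atoms are unshared.
Net atoms = 8 × 1/8 + 4 × 1/2 + 1 = 1 + 2 + 1 = 4.

4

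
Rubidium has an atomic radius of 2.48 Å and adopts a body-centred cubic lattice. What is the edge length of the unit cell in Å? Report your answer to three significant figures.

In a BCC lattice, atoms touch along the body diagonal, so √3·a = 4r.
a = 4r/√3 = 4 × 2.48 / 1.7321 = 5.73 Å.

5.73 Å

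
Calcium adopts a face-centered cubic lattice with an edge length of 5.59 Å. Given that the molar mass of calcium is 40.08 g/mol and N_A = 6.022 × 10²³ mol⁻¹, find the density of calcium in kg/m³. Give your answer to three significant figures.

1520 kg/m³

An FCC unit cell contains Z = 4 atoms.
Cell volume: a³ = (5.59 Å)³ = (5.590 × 10^-8 cm)³ = 1.747 × 10^-22 cm³.
ρ = Z·M/(N_A·a³) = 4 × 40.08 / (6.022 × 10²³ × 1.747 × 10^-22) = 1.524 g/cm³ = 1520 kg/m³.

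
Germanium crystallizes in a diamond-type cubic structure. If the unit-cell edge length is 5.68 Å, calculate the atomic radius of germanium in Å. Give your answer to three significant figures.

In a diamond cubic lattice, nearest neighbors lie along the body diagonal with √3·a = 8r.
r = √3·a/8 = 1.7321 × 5.68 / 8 = 1.23 Å.

1.23 Å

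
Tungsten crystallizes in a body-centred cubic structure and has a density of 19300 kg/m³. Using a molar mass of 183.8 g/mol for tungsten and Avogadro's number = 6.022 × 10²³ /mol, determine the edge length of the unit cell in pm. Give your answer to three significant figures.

With Z = 2 atoms per BCC cell, a³ = Z·M/(N_A·ρ) = 2 × 183.8 / (6.022 × 10²³ × 19.30 g/cm³) = 3.163 × 10^-23 cm³.
a = (3.163 × 10^-23)^(1/3) = 3.162 × 10^-8 cm = 316 pm.

316 pm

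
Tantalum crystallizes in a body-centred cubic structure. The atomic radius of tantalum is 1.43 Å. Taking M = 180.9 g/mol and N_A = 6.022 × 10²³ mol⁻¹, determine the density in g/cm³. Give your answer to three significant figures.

In a BCC lattice, atoms touch along the body diagonal, so √3·a = 4r, giving a = 3.302 Å = 3.302 × 10^-8 cm.
With Z = 2, ρ = Z·M/(N_A·a³) = 2 × 180.9 / (6.022 × 10²³ × 3.602 × 10^-23) = 16.68 g/cm³.

16.7 g/cm³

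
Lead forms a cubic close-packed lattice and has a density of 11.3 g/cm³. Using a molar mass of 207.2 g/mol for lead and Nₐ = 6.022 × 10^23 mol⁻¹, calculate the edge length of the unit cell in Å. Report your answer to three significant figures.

With Z = 4 atoms per FCC cell, a³ = Z·M/(N_A·ρ) = 4 × 207.2 / (6.022 × 10²³ × 11.30 g/cm³) = 1.218 × 10^-22 cm³.
a = (1.218 × 10^-22)^(1/3) = 4.957 × 10^-8 cm = 4.96 Å.

4.96 Å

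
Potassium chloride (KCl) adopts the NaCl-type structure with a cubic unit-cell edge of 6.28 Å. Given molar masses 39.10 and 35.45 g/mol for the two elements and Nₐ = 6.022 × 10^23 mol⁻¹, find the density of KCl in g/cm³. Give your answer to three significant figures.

The NaCl-type structure contains Z = 4 formula units per cell; M(KCl) = 39.10 + 35.45 = 74.55 g/mol.
a³ = (6.280 × 10^-8 cm)³ = 2.477 × 10^-22 cm³.
ρ = 4 × 74.55 / (6.022 × 10²³ × 2.477 × 10^-22) = 1.999 g/cm³.

2.00 g/cm³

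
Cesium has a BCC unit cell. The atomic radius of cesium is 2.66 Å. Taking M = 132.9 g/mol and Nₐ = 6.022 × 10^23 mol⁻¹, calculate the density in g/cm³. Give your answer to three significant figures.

In a BCC lattice, atoms touch along the body diagonal, so √3·a = 4r, giving a = 6.143 Å = 6.143 × 10^-8 cm.
With Z = 2, ρ = Z·M/(N_A·a³) = 2 × 132.9 / (6.022 × 10²³ × 2.318 × 10^-22) = 1.904 g/cm³.

1.90 g/cm³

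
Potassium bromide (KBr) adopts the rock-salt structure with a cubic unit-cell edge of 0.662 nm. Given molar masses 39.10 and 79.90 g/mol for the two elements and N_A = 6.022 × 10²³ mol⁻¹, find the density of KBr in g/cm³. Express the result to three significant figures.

The rock-salt structure contains Z = 4 formula units per cell; M(KBr) = 39.10 + 79.90 = 119.0 g/mol.
a³ = (6.620 × 10^-8 cm)³ = 2.901 × 10^-22 cm³.
ρ = 4 × 119.0 / (6.022 × 10²³ × 2.901 × 10^-22) = 2.725 g/cm³.

2.72 g/cm³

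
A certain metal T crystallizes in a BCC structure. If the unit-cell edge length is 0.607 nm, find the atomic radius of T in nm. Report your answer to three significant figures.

In a BCC lattice, atoms touch along the body diagonal, so √3·a = 4r.
r = √3·a/4 = 1.7321 × 0.607 / 4 = 0.263 nm.

0.263 nm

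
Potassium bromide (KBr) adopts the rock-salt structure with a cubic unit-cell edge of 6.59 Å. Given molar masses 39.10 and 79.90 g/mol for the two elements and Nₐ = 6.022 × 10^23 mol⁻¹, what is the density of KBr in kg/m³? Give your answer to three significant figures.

2760 kg/m³

The rock-salt structure contains Z = 4 formula units per cell; M(KBr) = 39.10 + 79.90 = 119.0 g/mol.
a³ = (6.590 × 10^-8 cm)³ = 2.862 × 10^-22 cm³.
ρ = 4 × 119.0 / (6.022 × 10²³ × 2.862 × 10^-22) = 2.762 g/cm³ = 2760 kg/m³.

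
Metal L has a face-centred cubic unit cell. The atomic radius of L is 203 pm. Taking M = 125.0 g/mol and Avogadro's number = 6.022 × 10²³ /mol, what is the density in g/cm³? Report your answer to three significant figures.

4.39 g/cm³

In an FCC lattice, atoms touch along the face diagonal, so √2·a = 4r, giving a = 574.2 pm = 5.742 × 10^-8 cm.
With Z = 4, ρ = Z·M/(N_A·a³) = 4 × 125.0 / (6.022 × 10²³ × 1.893 × 10^-22) = 4.386 g/cm³.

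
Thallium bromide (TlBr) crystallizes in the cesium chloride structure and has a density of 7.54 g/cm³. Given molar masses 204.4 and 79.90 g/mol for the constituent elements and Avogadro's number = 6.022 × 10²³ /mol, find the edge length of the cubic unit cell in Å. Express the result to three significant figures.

3.97 Å

M(TlBr) = 284.3 g/mol; Z = 1 formula unit per cell.
a³ = Z·M/(N_A·ρ) = 1 × 284.3 / (6.022 × 10²³ × 7.54) = 6.261 × 10^-23 cm³, so a = 3.971 × 10^-8 cm = 3.97 Å.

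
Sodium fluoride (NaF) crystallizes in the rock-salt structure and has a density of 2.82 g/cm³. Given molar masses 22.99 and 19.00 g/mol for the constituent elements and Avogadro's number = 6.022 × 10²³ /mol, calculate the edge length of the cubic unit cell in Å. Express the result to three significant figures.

4.62 Å

M(NaF) = 41.99 g/mol; Z = 4 formula units per cell.
a³ = Z·M/(N_A·ρ) = 4 × 41.99 / (6.022 × 10²³ × 2.82) = 9.890 × 10^-23 cm³, so a = 4.625 × 10^-8 cm = 4.62 Å.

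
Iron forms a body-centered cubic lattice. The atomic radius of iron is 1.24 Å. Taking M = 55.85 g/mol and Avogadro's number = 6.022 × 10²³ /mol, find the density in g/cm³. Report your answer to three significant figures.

7.90 g/cm³

In a BCC lattice, atoms touch along the body diagonal, so √3·a = 4r, giving a = 2.864 Å = 2.864 × 10^-8 cm.
With Z = 2, ρ = Z·M/(N_A·a³) = 2 × 55.85 / (6.022 × 10²³ × 2.348 × 10^-23) = 7.899 g/cm³.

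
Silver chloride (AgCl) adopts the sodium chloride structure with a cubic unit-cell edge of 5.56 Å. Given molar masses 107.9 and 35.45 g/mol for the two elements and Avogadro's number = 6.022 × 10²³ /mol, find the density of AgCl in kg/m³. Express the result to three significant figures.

The sodium chloride structure contains Z = 4 formula units per cell; M(AgCl) = 107.9 + 35.45 = 143.35 g/mol.
a³ = (5.560 × 10^-8 cm)³ = 1.719 × 10^-22 cm³.
ρ = 4 × 143.35 / (6.022 × 10²³ × 1.719 × 10^-22) = 5.540 g/cm³ = 5540 kg/m³.

5540 kg/m³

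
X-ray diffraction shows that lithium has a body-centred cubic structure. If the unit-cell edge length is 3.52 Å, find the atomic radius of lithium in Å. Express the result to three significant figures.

In a BCC lattice, atoms touch along the body diagonal, so √3·a = 4r.
r = √3·a/4 = 1.7321 × 3.52 / 4 = 1.52 Å.

1.52 Å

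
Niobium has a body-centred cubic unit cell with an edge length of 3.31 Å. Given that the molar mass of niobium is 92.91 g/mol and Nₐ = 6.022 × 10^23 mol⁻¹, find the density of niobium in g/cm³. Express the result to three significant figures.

A BCC unit cell contains Z = 2 atoms.
Cell volume: a³ = (3.31 Å)³ = (3.310 × 10^-8 cm)³ = 3.626 × 10^-23 cm³.
ρ = Z·M/(N_A·a³) = 2 × 92.91 / (6.022 × 10²³ × 3.626 × 10^-23) = 8.509 g/cm³.

8.51 g/cm³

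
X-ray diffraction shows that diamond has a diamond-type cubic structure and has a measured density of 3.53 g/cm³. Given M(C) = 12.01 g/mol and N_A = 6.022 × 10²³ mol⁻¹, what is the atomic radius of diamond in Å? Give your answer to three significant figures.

For a diamond cubic cell (Z = 8), a³ = Z·M/(N_A·ρ) = 8 × 12.01 / (6.022 × 10²³ × 3.530) = 4.520 × 10^-23 cm³, so a = 3.562 × 10^-8 cm = 3.562 Å.
Nearest neighbors lie along the body diagonal with √3·a = 8r, so r = 0.2165 × a = 0.771 Å.

0.771 Å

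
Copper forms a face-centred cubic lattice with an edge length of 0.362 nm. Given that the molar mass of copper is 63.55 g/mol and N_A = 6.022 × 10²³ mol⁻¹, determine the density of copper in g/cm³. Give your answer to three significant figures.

8.90 g/cm³

An FCC unit cell contains Z = 4 atoms.
Cell volume: a³ = (0.362 nm)³ = (3.620 × 10^-8 cm)³ = 4.744 × 10^-23 cm³.
ρ = Z·M/(N_A·a³) = 4 × 63.55 / (6.022 × 10²³ × 4.744 × 10^-23) = 8.898 g/cm³.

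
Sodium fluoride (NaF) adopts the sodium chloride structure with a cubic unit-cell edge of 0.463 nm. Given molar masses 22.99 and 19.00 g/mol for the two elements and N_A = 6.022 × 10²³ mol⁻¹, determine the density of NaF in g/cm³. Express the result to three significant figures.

2.81 g/cm³

The sodium chloride structure contains Z = 4 formula units per cell; M(NaF) = 22.99 + 19.00 = 41.99 g/mol.
a³ = (4.630 × 10^-8 cm)³ = 9.925 × 10^-23 cm³.
ρ = 4 × 41.99 / (6.022 × 10²³ × 9.925 × 10^-23) = 2.810 g/cm³.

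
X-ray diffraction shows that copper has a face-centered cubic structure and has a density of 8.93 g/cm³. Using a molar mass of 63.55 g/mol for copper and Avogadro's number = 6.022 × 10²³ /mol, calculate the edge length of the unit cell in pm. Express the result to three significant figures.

With Z = 4 atoms per FCC cell, a³ = Z·M/(N_A·ρ) = 4 × 63.55 / (6.022 × 10²³ × 8.930 g/cm³) = 4.727 × 10^-23 cm³.
a = (4.727 × 10^-23)^(1/3) = 3.616 × 10^-8 cm = 362 pm.

362 pm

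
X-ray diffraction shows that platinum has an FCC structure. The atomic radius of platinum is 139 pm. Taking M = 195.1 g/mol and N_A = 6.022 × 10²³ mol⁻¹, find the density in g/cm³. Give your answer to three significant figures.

In an FCC lattice, atoms touch along the face diagonal, so √2·a = 4r, giving a = 393.2 pm = 3.932 × 10^-8 cm.
With Z = 4, ρ = Z·M/(N_A·a³) = 4 × 195.1 / (6.022 × 10²³ × 6.077 × 10^-23) = 21.33 g/cm³.

21.3 g/cm³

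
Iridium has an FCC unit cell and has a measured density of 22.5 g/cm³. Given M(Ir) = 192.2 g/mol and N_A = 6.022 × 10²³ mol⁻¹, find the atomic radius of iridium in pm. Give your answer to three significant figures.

For an FCC cell (Z = 4), a³ = Z·M/(N_A·ρ) = 4 × 192.2 / (6.022 × 10²³ × 22.50) = 5.674 × 10^-23 cm³, so a = 3.843 × 10^-8 cm = 384.3 pm.
Atoms touch along the face diagonal, so √2·a = 4r, so r = 0.3536 × a = 136 pm.

136 pm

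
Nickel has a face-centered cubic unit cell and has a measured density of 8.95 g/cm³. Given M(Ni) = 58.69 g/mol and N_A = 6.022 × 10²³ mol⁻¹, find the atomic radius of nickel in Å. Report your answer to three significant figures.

1.24 Å

For an FCC cell (Z = 4), a³ = Z·M/(N_A·ρ) = 4 × 58.69 / (6.022 × 10²³ × 8.950) = 4.356 × 10^-23 cm³, so a = 3.518 × 10^-8 cm = 3.518 Å.
Atoms touch along the face diagonal, so √2·a = 4r, so r = 0.3536 × a = 1.24 Å.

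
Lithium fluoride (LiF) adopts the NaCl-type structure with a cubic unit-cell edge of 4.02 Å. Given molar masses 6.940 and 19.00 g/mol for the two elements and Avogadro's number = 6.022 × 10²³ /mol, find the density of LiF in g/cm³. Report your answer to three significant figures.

2.65 g/cm³

The NaCl-type structure contains Z = 4 formula units per cell; M(LiF) = 6.940 + 19.00 = 25.94 g/mol.
a³ = (4.020 × 10^-8 cm)³ = 6.496 × 10^-23 cm³.
ρ = 4 × 25.94 / (6.022 × 10²³ × 6.496 × 10^-23) = 2.652 g/cm³.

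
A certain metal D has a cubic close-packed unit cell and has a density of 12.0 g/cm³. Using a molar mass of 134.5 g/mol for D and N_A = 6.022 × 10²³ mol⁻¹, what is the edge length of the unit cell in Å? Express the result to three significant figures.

4.21 Å

With Z = 4 atoms per FCC cell, a³ = Z·M/(N_A·ρ) = 4 × 134.5 / (6.022 × 10²³ × 12.00 g/cm³) = 7.445 × 10^-23 cm³.
a = (7.445 × 10^-23)^(1/3) = 4.207 × 10^-8 cm = 4.21 Å.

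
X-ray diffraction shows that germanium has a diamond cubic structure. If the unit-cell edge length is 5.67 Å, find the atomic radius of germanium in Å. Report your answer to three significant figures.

1.23 Å

In a diamond cubic lattice, nearest neighbors lie along the body diagonal with √3·a = 8r.
r = √3·a/8 = 1.7321 × 5.67 / 8 = 1.23 Å.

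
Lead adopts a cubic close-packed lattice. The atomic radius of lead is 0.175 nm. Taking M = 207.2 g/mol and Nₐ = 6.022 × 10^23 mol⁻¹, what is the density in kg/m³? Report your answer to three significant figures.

11300 kg/m³

In an FCC lattice, atoms touch along the face diagonal, so √2·a = 4r, giving a = 0.4950 nm = 4.950 × 10^-8 cm.
With Z = 4, ρ = Z·M/(N_A·a³) = 4 × 207.2 / (6.022 × 10²³ × 1.213 × 10^-22) = 11.35 g/cm³ = 11300 kg/m³.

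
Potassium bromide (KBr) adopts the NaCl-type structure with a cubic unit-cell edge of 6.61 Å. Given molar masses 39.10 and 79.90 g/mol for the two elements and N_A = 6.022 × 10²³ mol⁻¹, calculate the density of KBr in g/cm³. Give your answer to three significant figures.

2.74 g/cm³

The NaCl-type structure contains Z = 4 formula units per cell; M(KBr) = 39.10 + 79.90 = 119.0 g/mol.
a³ = (6.610 × 10^-8 cm)³ = 2.888 × 10^-22 cm³.
ρ = 4 × 119.0 / (6.022 × 10²³ × 2.888 × 10^-22) = 2.737 g/cm³.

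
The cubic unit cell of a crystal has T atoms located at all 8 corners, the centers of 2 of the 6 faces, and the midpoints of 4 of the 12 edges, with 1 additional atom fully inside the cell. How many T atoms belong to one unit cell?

Corner atoms are shared by 8 cells (1/8 each), face atoms by 2 (1/2 each), edge atoms by 4 (1/4 each), interior atoms are unshared.
Net atoms = 8 × 1/8 + 2 × 1/2 + 4 × 1/4 + 1 = 1 + 1 + 1 + 1 = 4.

4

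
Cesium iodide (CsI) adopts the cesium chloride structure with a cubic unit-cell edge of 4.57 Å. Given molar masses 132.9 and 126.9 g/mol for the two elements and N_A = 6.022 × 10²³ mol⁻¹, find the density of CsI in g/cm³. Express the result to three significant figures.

The cesium chloride structure contains Z = 1 formula unit per cell; M(CsI) = 132.9 + 126.9 = 259.8 g/mol.
a³ = (4.570 × 10^-8 cm)³ = 9.544 × 10^-23 cm³.
ρ = 1 × 259.8 / (6.022 × 10²³ × 9.544 × 10^-23) = 4.520 g/cm³.

4.52 g/cm³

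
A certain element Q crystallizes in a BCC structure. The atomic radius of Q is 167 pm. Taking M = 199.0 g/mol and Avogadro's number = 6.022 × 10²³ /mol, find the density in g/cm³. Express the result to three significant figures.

In a BCC lattice, atoms touch along the body diagonal, so √3·a = 4r, giving a = 385.7 pm = 3.857 × 10^-8 cm.
With Z = 2, ρ = Z·M/(N_A·a³) = 2 × 199.0 / (6.022 × 10²³ × 5.737 × 10^-23) = 11.52 g/cm³.

11.5 g/cm³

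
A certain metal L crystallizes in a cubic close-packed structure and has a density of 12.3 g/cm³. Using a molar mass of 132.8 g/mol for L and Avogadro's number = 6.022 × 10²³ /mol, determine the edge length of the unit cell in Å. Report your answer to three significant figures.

4.15 Å

With Z = 4 atoms per FCC cell, a³ = Z·M/(N_A·ρ) = 4 × 132.8 / (6.022 × 10²³ × 12.30 g/cm³) = 7.172 × 10^-23 cm³.
a = (7.172 × 10^-23)^(1/3) = 4.155 × 10^-8 cm = 4.15 Å.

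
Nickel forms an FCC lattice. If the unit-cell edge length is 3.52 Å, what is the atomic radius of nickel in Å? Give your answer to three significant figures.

1.24 Å

In an FCC lattice, atoms touch along the face diagonal, so √2·a = 4r.
r = √2·a/4 = 1.4142 × 3.52 / 4 = 1.24 Å.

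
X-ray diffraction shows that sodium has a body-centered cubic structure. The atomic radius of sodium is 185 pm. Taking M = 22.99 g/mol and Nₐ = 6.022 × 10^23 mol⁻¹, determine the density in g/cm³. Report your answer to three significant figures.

In a BCC lattice, atoms touch along the body diagonal, so √3·a = 4r, giving a = 427.2 pm = 4.272 × 10^-8 cm.
With Z = 2, ρ = Z·M/(N_A·a³) = 2 × 22.99 / (6.022 × 10²³ × 7.799 × 10^-23) = 0.9791 g/cm³.

0.979 g/cm³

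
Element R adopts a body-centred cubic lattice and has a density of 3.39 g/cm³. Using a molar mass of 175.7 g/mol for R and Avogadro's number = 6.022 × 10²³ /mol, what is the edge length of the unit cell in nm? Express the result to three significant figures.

0.556 nm

With Z = 2 atoms per BCC cell, a³ = Z·M/(N_A·ρ) = 2 × 175.7 / (6.022 × 10²³ × 3.390 g/cm³) = 1.721 × 10^-22 cm³.
a = (1.721 × 10^-22)^(1/3) = 5.563 × 10^-8 cm = 0.556 nm.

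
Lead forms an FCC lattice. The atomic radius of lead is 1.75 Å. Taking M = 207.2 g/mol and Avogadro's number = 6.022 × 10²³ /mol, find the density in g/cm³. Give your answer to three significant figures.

In an FCC lattice, atoms touch along the face diagonal, so √2·a = 4r, giving a = 4.950 Å = 4.950 × 10^-8 cm.
With Z = 4, ρ = Z·M/(N_A·a³) = 4 × 207.2 / (6.022 × 10²³ × 1.213 × 10^-22) = 11.35 g/cm³.

11.3 g/cm³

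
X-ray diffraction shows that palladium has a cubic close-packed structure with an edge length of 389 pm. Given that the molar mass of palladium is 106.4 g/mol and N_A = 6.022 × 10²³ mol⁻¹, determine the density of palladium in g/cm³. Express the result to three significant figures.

12.0 g/cm³

An FCC unit cell contains Z = 4 atoms.
Cell volume: a³ = (389 pm)³ = (3.890 × 10^-8 cm)³ = 5.886 × 10^-23 cm³.
ρ = Z·M/(N_A·a³) = 4 × 106.4 / (6.022 × 10²³ × 5.886 × 10^-23) = 12.01 g/cm³.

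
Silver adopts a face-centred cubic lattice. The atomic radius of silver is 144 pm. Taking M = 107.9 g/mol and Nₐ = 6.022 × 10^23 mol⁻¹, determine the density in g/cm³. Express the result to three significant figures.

In an FCC lattice, atoms touch along the face diagonal, so √2·a = 4r, giving a = 407.3 pm = 4.073 × 10^-8 cm.
With Z = 4, ρ = Z·M/(N_A·a³) = 4 × 107.9 / (6.022 × 10²³ × 6.757 × 10^-23) = 10.61 g/cm³.

10.6 g/cm³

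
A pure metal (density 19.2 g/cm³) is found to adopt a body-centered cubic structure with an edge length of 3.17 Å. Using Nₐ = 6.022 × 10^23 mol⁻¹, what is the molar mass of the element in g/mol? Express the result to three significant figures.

A BCC cell has Z = 2 atoms; a = 3.170 × 10^-8 cm.
M = ρ·N_A·a³/Z = 19.2 × 6.022 × 10²³ × 3.186 × 10^-23 / 2 = 184 g/mol.

184 g/mol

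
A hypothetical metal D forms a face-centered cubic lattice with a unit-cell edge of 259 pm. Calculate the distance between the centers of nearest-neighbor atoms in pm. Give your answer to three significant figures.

183 pm

In an FCC structure, atoms touch along the face diagonal, so √2·a = 4r; the nearest-neighbor distance equals 2r = 0.7071·a.
d = 0.7071 × 259 = 183 pm.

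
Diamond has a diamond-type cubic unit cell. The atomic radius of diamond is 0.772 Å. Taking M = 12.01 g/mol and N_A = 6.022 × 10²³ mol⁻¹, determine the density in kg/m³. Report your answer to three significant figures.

3520 kg/m³

In a diamond cubic lattice, nearest neighbors lie along the body diagonal with √3·a = 8r, giving a = 3.566 Å = 3.566 × 10^-8 cm.
With Z = 8, ρ = Z·M/(N_A·a³) = 8 × 12.01 / (6.022 × 10²³ × 4.534 × 10^-23) = 3.519 g/cm³ = 3520 kg/m³.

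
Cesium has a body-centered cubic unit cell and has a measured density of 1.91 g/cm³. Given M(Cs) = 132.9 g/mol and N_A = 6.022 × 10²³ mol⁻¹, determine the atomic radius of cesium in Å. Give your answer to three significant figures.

For a BCC cell (Z = 2), a³ = Z·M/(N_A·ρ) = 2 × 132.9 / (6.022 × 10²³ × 1.910) = 2.311 × 10^-22 cm³, so a = 6.137 × 10^-8 cm = 6.137 Å.
Atoms touch along the body diagonal, so √3·a = 4r, so r = 0.4330 × a = 2.66 Å.

2.66 Å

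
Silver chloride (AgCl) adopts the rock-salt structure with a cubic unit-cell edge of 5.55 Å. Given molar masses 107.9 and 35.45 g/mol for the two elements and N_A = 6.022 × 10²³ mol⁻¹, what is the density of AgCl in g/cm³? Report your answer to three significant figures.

5.57 g/cm³

The rock-salt structure contains Z = 4 formula units per cell; M(AgCl) = 107.9 + 35.45 = 143.35 g/mol.
a³ = (5.550 × 10^-8 cm)³ = 1.710 × 10^-22 cm³.
ρ = 4 × 143.35 / (6.022 × 10²³ × 1.710 × 10^-22) = 5.570 g/cm³.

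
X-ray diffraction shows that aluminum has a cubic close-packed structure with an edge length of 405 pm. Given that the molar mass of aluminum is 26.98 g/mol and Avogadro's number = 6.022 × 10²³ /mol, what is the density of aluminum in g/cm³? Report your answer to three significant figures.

An FCC unit cell contains Z = 4 atoms.
Cell volume: a³ = (405 pm)³ = (4.050 × 10^-8 cm)³ = 6.643 × 10^-23 cm³.
ρ = Z·M/(N_A·a³) = 4 × 26.98 / (6.022 × 10²³ × 6.643 × 10^-23) = 2.698 g/cm³.

2.70 g/cm³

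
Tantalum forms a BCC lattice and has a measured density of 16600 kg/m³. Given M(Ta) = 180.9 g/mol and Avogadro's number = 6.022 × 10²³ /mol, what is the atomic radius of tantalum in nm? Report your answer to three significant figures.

For a BCC cell (Z = 2), a³ = Z·M/(N_A·ρ) = 2 × 180.9 / (6.022 × 10²³ × 16.60) = 3.619 × 10^-23 cm³, so a = 3.308 × 10^-8 cm = 0.3308 nm.
Atoms touch along the body diagonal, so √3·a = 4r, so r = 0.4330 × a = 0.143 nm.

0.143 nm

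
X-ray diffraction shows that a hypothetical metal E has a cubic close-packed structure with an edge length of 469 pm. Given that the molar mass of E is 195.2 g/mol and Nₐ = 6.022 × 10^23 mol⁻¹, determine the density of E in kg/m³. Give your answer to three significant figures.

12600 kg/m³

An FCC unit cell contains Z = 4 atoms.
Cell volume: a³ = (469 pm)³ = (4.690 × 10^-8 cm)³ = 1.032 × 10^-22 cm³.
ρ = Z·M/(N_A·a³) = 4 × 195.2 / (6.022 × 10²³ × 1.032 × 10^-22) = 12.57 g/cm³ = 12600 kg/m³.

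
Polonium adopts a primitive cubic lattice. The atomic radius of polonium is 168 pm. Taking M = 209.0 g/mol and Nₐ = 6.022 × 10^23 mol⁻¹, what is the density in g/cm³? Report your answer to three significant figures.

9.15 g/cm³

In a simple cubic lattice, atoms touch along the cell edge, so a = 2r, giving a = 336.0 pm = 3.360 × 10^-8 cm.
With Z = 1, ρ = Z·M/(N_A·a³) = 1 × 209.0 / (6.022 × 10²³ × 3.793 × 10^-23) = 9.149 g/cm³.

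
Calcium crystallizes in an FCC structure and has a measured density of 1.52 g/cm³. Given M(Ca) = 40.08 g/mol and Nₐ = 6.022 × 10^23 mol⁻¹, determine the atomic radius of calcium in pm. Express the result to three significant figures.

198 pm

For an FCC cell (Z = 4), a³ = Z·M/(N_A·ρ) = 4 × 40.08 / (6.022 × 10²³ × 1.520) = 1.751 × 10^-22 cm³, so a = 5.595 × 10^-8 cm = 559.5 pm.
Atoms touch along the face diagonal, so √2·a = 4r, so r = 0.3536 × a = 198 pm.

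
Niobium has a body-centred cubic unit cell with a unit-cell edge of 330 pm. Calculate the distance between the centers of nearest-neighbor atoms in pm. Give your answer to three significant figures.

In a BCC structure, atoms touch along the body diagonal, so √3·a = 4r; the nearest-neighbor distance equals 2r = 0.8660·a.
d = 0.8660 × 330 = 286 pm.

286 pm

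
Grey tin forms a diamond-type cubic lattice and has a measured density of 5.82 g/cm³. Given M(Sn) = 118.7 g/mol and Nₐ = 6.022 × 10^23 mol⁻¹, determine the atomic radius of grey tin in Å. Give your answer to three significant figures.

For a diamond cubic cell (Z = 8), a³ = Z·M/(N_A·ρ) = 8 × 118.7 / (6.022 × 10²³ × 5.820) = 2.709 × 10^-22 cm³, so a = 6.471 × 10^-8 cm = 6.471 Å.
Nearest neighbors lie along the body diagonal with √3·a = 8r, so r = 0.2165 × a = 1.40 Å.

1.40 Å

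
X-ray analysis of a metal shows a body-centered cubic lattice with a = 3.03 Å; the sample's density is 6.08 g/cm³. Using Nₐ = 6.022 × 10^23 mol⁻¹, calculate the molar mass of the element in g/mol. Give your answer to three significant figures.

50.9 g/mol

A BCC cell has Z = 2 atoms; a = 3.030 × 10^-8 cm.
M = ρ·N_A·a³/Z = 6.08 × 6.022 × 10²³ × 2.782 × 10^-23 / 2 = 50.9 g/mol.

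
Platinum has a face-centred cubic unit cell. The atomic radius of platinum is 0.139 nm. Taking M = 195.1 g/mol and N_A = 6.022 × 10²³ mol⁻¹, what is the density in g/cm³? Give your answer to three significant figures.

In an FCC lattice, atoms touch along the face diagonal, so √2·a = 4r, giving a = 0.3932 nm = 3.932 × 10^-8 cm.
With Z = 4, ρ = Z·M/(N_A·a³) = 4 × 195.1 / (6.022 × 10²³ × 6.077 × 10^-23) = 21.33 g/cm³.

21.3 g/cm³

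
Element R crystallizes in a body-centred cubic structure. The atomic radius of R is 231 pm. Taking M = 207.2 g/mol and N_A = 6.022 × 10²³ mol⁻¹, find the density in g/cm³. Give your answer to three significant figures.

In a BCC lattice, atoms touch along the body diagonal, so √3·a = 4r, giving a = 533.5 pm = 5.335 × 10^-8 cm.
With Z = 2, ρ = Z·M/(N_A·a³) = 2 × 207.2 / (6.022 × 10²³ × 1.518 × 10^-22) = 4.533 g/cm³.

4.53 g/cm³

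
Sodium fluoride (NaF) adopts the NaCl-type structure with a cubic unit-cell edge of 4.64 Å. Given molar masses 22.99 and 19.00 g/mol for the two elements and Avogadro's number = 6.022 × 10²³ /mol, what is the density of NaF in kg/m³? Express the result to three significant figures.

2790 kg/m³

The NaCl-type structure contains Z = 4 formula units per cell; M(NaF) = 22.99 + 19.00 = 41.99 g/mol.
a³ = (4.640 × 10^-8 cm)³ = 9.990 × 10^-23 cm³.
ρ = 4 × 41.99 / (6.022 × 10²³ × 9.990 × 10^-23) = 2.792 g/cm³ = 2790 kg/m³.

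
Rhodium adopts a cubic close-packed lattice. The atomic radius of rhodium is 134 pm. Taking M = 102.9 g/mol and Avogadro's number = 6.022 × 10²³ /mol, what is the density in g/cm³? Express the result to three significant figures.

In an FCC lattice, atoms touch along the face diagonal, so √2·a = 4r, giving a = 379.0 pm = 3.790 × 10^-8 cm.
With Z = 4, ρ = Z·M/(N_A·a³) = 4 × 102.9 / (6.022 × 10²³ × 5.444 × 10^-23) = 12.55 g/cm³.

12.6 g/cm³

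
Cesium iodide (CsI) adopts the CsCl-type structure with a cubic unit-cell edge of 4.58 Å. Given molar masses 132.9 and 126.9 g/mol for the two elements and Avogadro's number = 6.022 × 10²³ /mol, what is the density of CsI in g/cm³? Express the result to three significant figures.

The CsCl-type structure contains Z = 1 formula unit per cell; M(CsI) = 132.9 + 126.9 = 259.8 g/mol.
a³ = (4.580 × 10^-8 cm)³ = 9.607 × 10^-23 cm³.
ρ = 1 × 259.8 / (6.022 × 10²³ × 9.607 × 10^-23) = 4.491 g/cm³.

4.49 g/cm³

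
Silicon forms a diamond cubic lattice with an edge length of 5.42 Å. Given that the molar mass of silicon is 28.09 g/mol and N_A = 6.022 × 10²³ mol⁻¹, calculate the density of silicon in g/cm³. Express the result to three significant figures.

2.34 g/cm³

A diamond cubic unit cell contains Z = 8 atoms.
Cell volume: a³ = (5.42 Å)³ = (5.420 × 10^-8 cm)³ = 1.592 × 10^-22 cm³.
ρ = Z·M/(N_A·a³) = 8 × 28.09 / (6.022 × 10²³ × 1.592 × 10^-22) = 2.344 g/cm³.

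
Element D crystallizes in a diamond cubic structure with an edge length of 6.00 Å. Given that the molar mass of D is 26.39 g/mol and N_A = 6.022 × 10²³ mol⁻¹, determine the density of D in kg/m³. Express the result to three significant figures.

1620 kg/m³

A diamond cubic unit cell contains Z = 8 atoms.
Cell volume: a³ = (6.00 Å)³ = (6.000 × 10^-8 cm)³ = 2.160 × 10^-22 cm³.
ρ = Z·M/(N_A·a³) = 8 × 26.39 / (6.022 × 10²³ × 2.160 × 10^-22) = 1.623 g/cm³ = 1620 kg/m³.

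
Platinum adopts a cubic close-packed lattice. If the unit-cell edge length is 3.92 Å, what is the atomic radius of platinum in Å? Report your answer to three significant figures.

In an FCC lattice, atoms touch along the face diagonal, so √2·a = 4r.
r = √2·a/4 = 1.4142 × 3.92 / 4 = 1.39 Å.

1.39 Å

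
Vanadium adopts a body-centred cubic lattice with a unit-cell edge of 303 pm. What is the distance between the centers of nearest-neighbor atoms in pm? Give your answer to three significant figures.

In a BCC structure, atoms touch along the body diagonal, so √3·a = 4r; the nearest-neighbor distance equals 2r = 0.8660·a.
d = 0.8660 × 303 = 262 pm.

262 pm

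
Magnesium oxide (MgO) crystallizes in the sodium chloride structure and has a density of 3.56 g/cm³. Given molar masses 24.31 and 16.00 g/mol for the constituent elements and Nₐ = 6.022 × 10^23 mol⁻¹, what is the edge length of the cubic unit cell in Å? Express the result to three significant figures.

M(MgO) = 40.31 g/mol; Z = 4 formula units per cell.
a³ = Z·M/(N_A·ρ) = 4 × 40.31 / (6.022 × 10²³ × 3.56) = 7.521 × 10^-23 cm³, so a = 4.221 × 10^-8 cm = 4.22 Å.

4.22 Å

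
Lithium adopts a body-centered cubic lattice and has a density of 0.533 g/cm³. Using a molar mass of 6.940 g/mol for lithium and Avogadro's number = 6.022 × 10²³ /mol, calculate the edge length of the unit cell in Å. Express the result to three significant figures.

3.51 Å

With Z = 2 atoms per BCC cell, a³ = Z·M/(N_A·ρ) = 2 × 6.940 / (6.022 × 10²³ × 0.5330 g/cm³) = 4.324 × 10^-23 cm³.
a = (4.324 × 10^-23)^(1/3) = 3.510 × 10^-8 cm = 3.51 Å.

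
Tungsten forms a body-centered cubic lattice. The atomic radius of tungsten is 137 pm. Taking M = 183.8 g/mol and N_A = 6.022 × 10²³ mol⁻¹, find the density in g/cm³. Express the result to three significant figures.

19.3 g/cm³

In a BCC lattice, atoms touch along the body diagonal, so √3·a = 4r, giving a = 316.4 pm = 3.164 × 10^-8 cm.
With Z = 2, ρ = Z·M/(N_A·a³) = 2 × 183.8 / (6.022 × 10²³ × 3.167 × 10^-23) = 19.27 g/cm³.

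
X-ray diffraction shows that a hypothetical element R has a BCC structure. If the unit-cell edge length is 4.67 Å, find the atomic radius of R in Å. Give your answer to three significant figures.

2.02 Å

In a BCC lattice, atoms touch along the body diagonal, so √3·a = 4r.
r = √3·a/4 = 1.7321 × 4.67 / 4 = 2.02 Å.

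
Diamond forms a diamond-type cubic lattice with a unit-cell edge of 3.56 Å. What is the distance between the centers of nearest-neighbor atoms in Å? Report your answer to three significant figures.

1.54 Å

In a diamond cubic structure, nearest neighbors lie along the body diagonal with √3·a = 8r; the nearest-neighbor distance equals 2r = 0.4330·a.
d = 0.4330 × 3.56 = 1.54 Å.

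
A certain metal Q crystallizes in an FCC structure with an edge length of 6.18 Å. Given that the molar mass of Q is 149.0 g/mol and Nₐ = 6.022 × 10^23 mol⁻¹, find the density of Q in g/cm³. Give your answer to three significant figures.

An FCC unit cell contains Z = 4 atoms.
Cell volume: a³ = (6.18 Å)³ = (6.180 × 10^-8 cm)³ = 2.360 × 10^-22 cm³.
ρ = Z·M/(N_A·a³) = 4 × 149.0 / (6.022 × 10²³ × 2.360 × 10^-22) = 4.193 g/cm³.

4.19 g/cm³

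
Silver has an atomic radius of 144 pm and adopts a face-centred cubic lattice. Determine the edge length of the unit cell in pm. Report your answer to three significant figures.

407 pm

In an FCC lattice, atoms touch along the face diagonal, so √2·a = 4r.
a = 4r/√2 = 4 × 144 / 1.4142 = 407 pm.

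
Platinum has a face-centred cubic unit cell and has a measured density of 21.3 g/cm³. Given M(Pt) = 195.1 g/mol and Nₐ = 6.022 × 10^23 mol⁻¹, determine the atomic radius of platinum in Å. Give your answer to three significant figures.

For an FCC cell (Z = 4), a³ = Z·M/(N_A·ρ) = 4 × 195.1 / (6.022 × 10²³ × 21.30) = 6.084 × 10^-23 cm³, so a = 3.933 × 10^-8 cm = 3.933 Å.
Atoms touch along the face diagonal, so √2·a = 4r, so r = 0.3536 × a = 1.39 Å.

1.39 Å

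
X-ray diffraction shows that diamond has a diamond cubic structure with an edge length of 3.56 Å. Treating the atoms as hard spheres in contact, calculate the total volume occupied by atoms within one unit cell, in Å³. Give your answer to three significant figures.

In a diamond cubic lattice nearest neighbors lie along the body diagonal with √3·a = 8r, so r = 0.2165a = 0.7708 Å.
V_atoms = Z × (4/3)πr³ = 8 × (4/3)π × (0.7708)³ = 15.3 Å³.

15.3 Å³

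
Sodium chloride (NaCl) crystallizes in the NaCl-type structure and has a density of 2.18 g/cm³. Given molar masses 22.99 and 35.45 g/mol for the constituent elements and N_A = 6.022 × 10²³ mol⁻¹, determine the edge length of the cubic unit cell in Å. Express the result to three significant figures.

5.63 Å

M(NaCl) = 58.44 g/mol; Z = 4 formula units per cell.
a³ = Z·M/(N_A·ρ) = 4 × 58.44 / (6.022 × 10²³ × 2.18) = 1.781 × 10^-22 cm³, so a = 5.626 × 10^-8 cm = 5.63 Å.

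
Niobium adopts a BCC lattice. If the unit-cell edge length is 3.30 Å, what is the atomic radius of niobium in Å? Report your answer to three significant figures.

In a BCC lattice, atoms touch along the body diagonal, so √3·a = 4r.
r = √3·a/4 = 1.7321 × 3.30 / 4 = 1.43 Å.

1.43 Å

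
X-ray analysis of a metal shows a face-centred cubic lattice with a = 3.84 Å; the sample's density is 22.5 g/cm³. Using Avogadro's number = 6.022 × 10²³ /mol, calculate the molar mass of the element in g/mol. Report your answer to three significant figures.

An FCC cell has Z = 4 atoms; a = 3.840 × 10^-8 cm.
M = ρ·N_A·a³/Z = 22.5 × 6.022 × 10²³ × 5.662 × 10^-23 / 4 = 192 g/mol.

192 g/mol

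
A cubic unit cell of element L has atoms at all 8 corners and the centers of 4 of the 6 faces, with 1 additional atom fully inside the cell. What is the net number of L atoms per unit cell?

4

Corner atoms are shared by 8 cells (1/8 each), face atoms by 2 (1/2 each), interior atoms are unshared.
Net atoms = 8 × 1/8 + 4 × 1/2 + 1 = 1 + 2 + 1 = 4.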